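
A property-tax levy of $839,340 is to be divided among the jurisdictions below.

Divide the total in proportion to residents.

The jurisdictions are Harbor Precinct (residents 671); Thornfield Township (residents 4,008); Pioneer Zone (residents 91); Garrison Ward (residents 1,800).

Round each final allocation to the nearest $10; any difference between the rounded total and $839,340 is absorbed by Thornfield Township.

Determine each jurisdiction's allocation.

Harbor Precinct: $85,720 | Thornfield Township: $512,030 | Pioneer Zone: $11,630 | Garrison Ward: $229,960

Residents total: 6,570.
Proportional shares: Harbor Precinct 671/6,570 × $839,340 = 85,722.55; Thornfield Township 4,008/6,570 × $839,340 = 512,035.73; Pioneer Zone 91/6,570 × $839,340 = 11,625.56; Garrison Ward 1,800/6,570 × $839,340 = 229,956.16.
After rounding ($10): Harbor Precinct $85,720; Thornfield Township $512,040; Pioneer Zone $11,630; Garrison Ward $229,960. Sum = $839,350.
Difference $839,340 − $839,350 = −$10 applied to Thornfield Township: Thornfield Township becomes $512,030.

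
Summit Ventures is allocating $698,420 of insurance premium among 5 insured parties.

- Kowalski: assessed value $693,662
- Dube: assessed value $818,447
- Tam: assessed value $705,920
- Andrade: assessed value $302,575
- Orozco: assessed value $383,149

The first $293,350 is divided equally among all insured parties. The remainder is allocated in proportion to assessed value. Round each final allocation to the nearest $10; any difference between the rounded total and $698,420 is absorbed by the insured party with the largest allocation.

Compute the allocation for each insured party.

Kowalski: $155,440; Dube: $172,840; Tam: $157,140; Andrade: $100,880; Orozco: $112,120

First tranche $293,350 split equally: $58,670 each.
Remainder $405,070 by assessed value (total 2,903,753): Kowalski 96,765.003 → $96,770; Dube 114,172.36 → $114,170; Tam 98,474.98 → $98,470; Andrade 42,208.84 → $42,210; Orozco 53,448.82 → $53,450.
Totals: Kowalski $58,670 + $96,770 = $155,440; Dube $58,670 + $114,170 = $172,840; Tam $58,670 + $98,470 = $157,140; Andrade $58,670 + $42,210 = $100,880; Orozco $58,670 + $53,450 = $112,120.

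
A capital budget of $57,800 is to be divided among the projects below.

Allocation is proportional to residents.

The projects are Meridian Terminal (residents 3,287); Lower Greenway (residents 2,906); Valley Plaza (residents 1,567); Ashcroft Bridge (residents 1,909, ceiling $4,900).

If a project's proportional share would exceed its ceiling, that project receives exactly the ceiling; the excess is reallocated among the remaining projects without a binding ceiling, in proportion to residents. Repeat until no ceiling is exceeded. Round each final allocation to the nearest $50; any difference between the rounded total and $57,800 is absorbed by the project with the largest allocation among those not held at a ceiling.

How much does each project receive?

Meridian Terminal: $22,400 · Lower Greenway: $19,800 · Valley Plaza: $10,700 · Ashcroft Bridge: $4,900

Combined residents = 9,669.
Proportional shares (ignoring caps): Meridian Terminal 19,649.25; Lower Greenway 17,371.68; Valley Plaza 9,367.32; Ashcroft Bridge 11,411.75.
Cap binds for Ashcroft Bridge ($4,900); remaining pool $52,900 reallocated over remaining residents 7,760.
Remaining shares: Meridian Terminal 22,407.51 → $22,400; Lower Greenway 19,810.23 → $19,800; Valley Plaza 10,682.26 → $10,700.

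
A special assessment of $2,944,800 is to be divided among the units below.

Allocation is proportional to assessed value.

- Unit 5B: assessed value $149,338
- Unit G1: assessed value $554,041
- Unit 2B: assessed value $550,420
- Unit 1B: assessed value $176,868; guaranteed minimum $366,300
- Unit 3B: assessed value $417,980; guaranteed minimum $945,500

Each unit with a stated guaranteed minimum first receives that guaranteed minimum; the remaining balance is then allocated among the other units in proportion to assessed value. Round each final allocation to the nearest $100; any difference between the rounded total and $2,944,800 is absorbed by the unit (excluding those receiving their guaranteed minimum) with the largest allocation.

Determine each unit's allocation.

Unit 5B: $194,500; Unit G1: $721,600; Unit 2B: $716,900; Unit 1B: $366,300; Unit 3B: $945,500

Fund the minimums — Unit 1B $366,300; Unit 3B $945,500. Remaining pool $1,633,000.
Remaining pool split over remaining assessed value 1,253,799: Unit 5B 194,504.03 → $194,500; Unit G1 721,606.06 → $721,600; Unit 2B 716,889.92 → $716,900.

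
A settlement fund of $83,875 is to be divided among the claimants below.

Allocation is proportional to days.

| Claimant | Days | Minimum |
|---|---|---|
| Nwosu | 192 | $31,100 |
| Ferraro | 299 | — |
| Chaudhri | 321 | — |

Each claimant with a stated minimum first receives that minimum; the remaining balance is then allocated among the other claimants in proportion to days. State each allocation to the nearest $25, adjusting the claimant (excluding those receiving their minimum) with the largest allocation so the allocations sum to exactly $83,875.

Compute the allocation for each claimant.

Guaranteed amounts: Nwosu $31,100. Remaining pool $52,775.
Remaining pool split over remaining days 620: Ferraro 25,451.17 → $25,450; Chaudhri 27,323.83 → $27,325.

Nwosu: $31,100 · Ferraro: $25,450 · Chaudhri: $27,325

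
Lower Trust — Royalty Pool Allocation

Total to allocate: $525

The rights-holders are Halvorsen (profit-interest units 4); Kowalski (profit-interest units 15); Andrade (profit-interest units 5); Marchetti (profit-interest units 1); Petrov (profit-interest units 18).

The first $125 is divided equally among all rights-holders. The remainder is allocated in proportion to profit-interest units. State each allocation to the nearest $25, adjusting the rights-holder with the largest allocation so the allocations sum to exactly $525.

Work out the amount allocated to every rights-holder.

Halvorsen: $50 | Kowalski: $175 | Andrade: $75 | Marchetti: $25 | Petrov: $200

First tranche $125 split equally: $25 each.
Remainder $400 by profit-interest units (total 43): Halvorsen 37.21 → $25; Kowalski 139.53 → $150; Andrade 46.51 → $50; Marchetti 9.30 → $0; Petrov 167.44 → $175.
Totals: Halvorsen $25 + $25 = $50; Kowalski $25 + $150 = $175; Andrade $25 + $50 = $75; Marchetti $25 + $0 = $25; Petrov $25 + $175 = $200.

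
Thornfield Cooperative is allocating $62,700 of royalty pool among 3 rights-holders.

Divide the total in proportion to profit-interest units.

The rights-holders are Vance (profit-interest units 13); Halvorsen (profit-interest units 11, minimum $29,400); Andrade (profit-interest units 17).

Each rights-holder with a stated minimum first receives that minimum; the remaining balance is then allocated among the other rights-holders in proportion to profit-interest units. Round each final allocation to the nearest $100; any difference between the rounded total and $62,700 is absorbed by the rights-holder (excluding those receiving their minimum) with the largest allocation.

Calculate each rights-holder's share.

Minimums first: Halvorsen $29,400. Residual $33,300.
Residual split over remaining profit-interest units 30: Vance 14,430.00 → $14,400; Andrade 18,870.00 → $18,900.

Vance: $14,400 | Halvorsen: $29,400 | Andrade: $18,900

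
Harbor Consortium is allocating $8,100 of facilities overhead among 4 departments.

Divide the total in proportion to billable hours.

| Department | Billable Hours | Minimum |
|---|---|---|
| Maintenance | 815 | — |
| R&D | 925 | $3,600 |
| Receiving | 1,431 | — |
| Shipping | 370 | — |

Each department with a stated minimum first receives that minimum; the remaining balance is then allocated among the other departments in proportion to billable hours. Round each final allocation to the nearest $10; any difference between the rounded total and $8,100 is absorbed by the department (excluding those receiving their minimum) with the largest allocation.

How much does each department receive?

Fund the minimums — R&D $3,600. Residual $4,500.
Residual split over remaining billable hours 2,616: Maintenance 1,401.95 → $1,400; Receiving 2,461.58 → $2,460; Shipping 636.47 → $640.

Maintenance: $1,400 | R&D: $3,600 | Receiving: $2,460 | Shipping: $640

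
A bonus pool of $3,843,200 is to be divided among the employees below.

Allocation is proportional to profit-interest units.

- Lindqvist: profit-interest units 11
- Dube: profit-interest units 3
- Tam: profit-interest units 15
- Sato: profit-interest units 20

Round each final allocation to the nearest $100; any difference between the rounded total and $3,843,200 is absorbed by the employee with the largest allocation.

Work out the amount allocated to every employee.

Lindqvist: $862,800 | Dube: $235,300 | Tam: $1,176,500 | Sato: $1,568,600

Sum of profit-interest units: 49.
Raw shares: Lindqvist 11/49 × $3,843,200 = 862,759.18; Dube 3/49 × $3,843,200 = 235,297.96; Tam 15/49 × $3,843,200 = 1,176,489.80; Sato 20/49 × $3,843,200 = 1,568,653.06.
Rounded to nearest $100: Lindqvist $862,800; Dube $235,300; Tam $1,176,500; Sato $1,568,700. Sum = $3,843,300.
Difference $3,843,200 − $3,843,300 = −$100 applied to largest allocation (Sato): Sato becomes $1,568,600.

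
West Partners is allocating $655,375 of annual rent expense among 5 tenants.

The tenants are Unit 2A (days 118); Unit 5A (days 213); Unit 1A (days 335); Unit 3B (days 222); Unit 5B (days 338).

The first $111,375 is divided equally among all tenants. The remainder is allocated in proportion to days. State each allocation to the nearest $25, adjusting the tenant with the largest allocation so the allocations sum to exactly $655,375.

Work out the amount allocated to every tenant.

Unit 2A: $74,625; Unit 5A: $116,775; Unit 1A: $170,925; Unit 3B: $120,775; Unit 5B: $172,275

First tranche $111,375 split equally: $22,275 each.
Remainder $544,000 by days (total 1,226): Unit 2A 52,358.89 → $52,350; Unit 5A 94,512.23 → $94,500; Unit 1A 148,646.00 → $148,650; Unit 3B 98,505.71 → $98,500; Unit 5B 149,977.16 → $149,975.
Rounding difference +$25 on remainder applied to Unit 5B.
Totals: Unit 2A $22,275 + $52,350 = $74,625; Unit 5A $22,275 + $94,500 = $116,775; Unit 1A $22,275 + $148,650 = $170,925; Unit 3B $22,275 + $98,500 = $120,775; Unit 5B $22,275 + $150,000 = $172,275.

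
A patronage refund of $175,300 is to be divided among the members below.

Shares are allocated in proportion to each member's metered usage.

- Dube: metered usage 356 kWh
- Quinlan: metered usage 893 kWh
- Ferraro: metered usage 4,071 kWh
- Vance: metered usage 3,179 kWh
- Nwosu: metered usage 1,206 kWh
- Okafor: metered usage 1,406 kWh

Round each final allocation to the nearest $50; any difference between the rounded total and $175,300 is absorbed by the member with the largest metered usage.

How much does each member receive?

Metered usage total: 11,111.
Unrounded shares: Dube 356/11,111 × $175,300 = 5,616.67; Quinlan 893/11,111 × $175,300 = 14,089.00; Ferraro 4,071/11,111 × $175,300 = 64,228.81; Vance 3,179/11,111 × $175,300 = 50,155.58; Nwosu 1,206/11,111 × $175,300 = 19,027.25; Okafor 1,406/11,111 × $175,300 = 22,182.68.
Rounded to nearest $50: Dube $5,600; Quinlan $14,100; Ferraro $64,250; Vance $50,150; Nwosu $19,050; Okafor $22,200. Sum = $175,350.
Difference $175,300 − $175,350 = −$50 applied to largest metered usage (Ferraro): Ferraro becomes $64,200.

Dube: $5,600 · Quinlan: $14,100 · Ferraro: $64,200 · Vance: $50,150 · Nwosu: $19,050 · Okafor: $22,200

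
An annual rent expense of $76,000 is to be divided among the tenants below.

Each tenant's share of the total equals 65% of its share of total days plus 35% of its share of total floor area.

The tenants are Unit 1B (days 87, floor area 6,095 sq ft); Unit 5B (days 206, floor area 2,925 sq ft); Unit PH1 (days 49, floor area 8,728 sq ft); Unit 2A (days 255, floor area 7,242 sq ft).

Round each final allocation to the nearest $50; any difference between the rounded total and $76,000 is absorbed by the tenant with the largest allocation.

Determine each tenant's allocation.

Unit 1B: $13,700 · Unit 5B: $20,150 · Unit PH1: $13,350 · Unit 2A: $28,800

Days total 597; floor area total 24,990.
Combined weights (65% days + 35% floor area): Unit 1B 0.1801; Unit 5B 0.2653; Unit PH1 0.1756; Unit 2A 0.3791.
Pro-rata amounts: Unit 1B 13,686.67; Unit 5B 20,159.34; Unit PH1 13,344.91; Unit 2A 28,809.07.
Rounded to nearest $50: Unit 1B $13,700; Unit 5B $20,150; Unit PH1 $13,350; Unit 2A $28,800. Sum = $76,000.
Rounded total matches; no reconciliation needed.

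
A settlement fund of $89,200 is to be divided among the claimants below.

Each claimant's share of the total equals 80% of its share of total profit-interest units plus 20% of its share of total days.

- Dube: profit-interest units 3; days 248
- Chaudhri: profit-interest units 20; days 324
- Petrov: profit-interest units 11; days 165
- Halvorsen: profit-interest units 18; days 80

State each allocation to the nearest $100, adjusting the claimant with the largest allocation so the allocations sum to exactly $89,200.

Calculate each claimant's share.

Dube: $9,500 · Chaudhri: $34,600 · Petrov: $18,700 · Halvorsen: $26,400

Totals — profit-interest units 52, days 817.
Blended shares (80% profit-interest units + 20% days): Dube 0.1069; Chaudhri 0.3870; Petrov 0.2096; Halvorsen 0.2965.
Raw shares: Dube 9,532.25; Chaudhri 34,521.01; Petrov 18,698.32; Halvorsen 26,448.42.
After rounding ($100): Dube $9,500; Chaudhri $34,500; Petrov $18,700; Halvorsen $26,400. Sum = $89,100.
Difference $89,200 − $89,100 = +$100 applied to largest allocation (Chaudhri): Chaudhri becomes $34,600.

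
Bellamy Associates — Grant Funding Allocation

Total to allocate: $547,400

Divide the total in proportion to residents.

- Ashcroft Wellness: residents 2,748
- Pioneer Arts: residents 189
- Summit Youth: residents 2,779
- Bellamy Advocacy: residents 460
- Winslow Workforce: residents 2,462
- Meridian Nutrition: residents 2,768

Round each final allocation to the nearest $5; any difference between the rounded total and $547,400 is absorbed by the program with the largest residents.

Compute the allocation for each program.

Ashcroft Wellness: $131,885 · Pioneer Arts: $9,070 · Summit Youth: $133,370 · Bellamy Advocacy: $22,075 · Winslow Workforce: $118,155 · Meridian Nutrition: $132,845

Combined residents = 2,748 + 189 + 2,779 + 460 + 2,462 + 2,768 = 11,406.
Pro-rata amounts: Ashcroft Wellness 131,882.80; Pioneer Arts 9,070.54; Summit Youth 133,370.56; Bellamy Advocacy 22,076.45; Winslow Workforce 118,157.01; Meridian Nutrition 132,842.64.
At nearest $5: Ashcroft Wellness $131,885; Pioneer Arts $9,070; Summit Youth $133,370; Bellamy Advocacy $22,075; Winslow Workforce $118,155; Meridian Nutrition $132,845. Sum = $547,400.
Sum already equals the total — no adjustment.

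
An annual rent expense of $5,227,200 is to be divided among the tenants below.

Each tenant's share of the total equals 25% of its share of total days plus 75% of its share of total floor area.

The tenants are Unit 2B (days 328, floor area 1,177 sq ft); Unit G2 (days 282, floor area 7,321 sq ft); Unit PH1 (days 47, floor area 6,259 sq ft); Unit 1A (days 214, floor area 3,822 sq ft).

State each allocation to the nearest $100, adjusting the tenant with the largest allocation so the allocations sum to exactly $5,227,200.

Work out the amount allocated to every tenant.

Unit 2B: $740,500; Unit G2: $1,967,900; Unit PH1: $1,391,200; Unit 1A: $1,127,600

Days total 871; floor area total 18,579.
Composite weights (25% days + 75% floor area): Unit 2B 0.1417; Unit G2 0.3765; Unit PH1 0.2662; Unit 1A 0.2157.
Pro-rata amounts: Unit 2B 740,474.61; Unit G2 1,967,919.15; Unit PH1 1,391,243.01; Unit 1A 1,127,563.23.
After rounding ($100): Unit 2B $740,500; Unit G2 $1,967,900; Unit PH1 $1,391,200; Unit 1A $1,127,600. Sum = $5,227,200.
Rounded total matches; no reconciliation needed.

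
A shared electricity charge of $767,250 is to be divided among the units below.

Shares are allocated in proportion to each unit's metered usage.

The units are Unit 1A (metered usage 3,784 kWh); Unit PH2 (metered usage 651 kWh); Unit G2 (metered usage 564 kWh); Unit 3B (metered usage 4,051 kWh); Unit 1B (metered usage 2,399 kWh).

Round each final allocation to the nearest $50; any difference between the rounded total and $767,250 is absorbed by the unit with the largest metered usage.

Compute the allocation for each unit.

Metered usage total: 11,449.
Raw shares: Unit 1A 3,784/11,449 × $767,250 = 253,583.20; Unit PH2 651/11,449 × $767,250 = 43,626.50; Unit G2 564/11,449 × $767,250 = 37,796.23; Unit 3B 4,051/11,449 × $767,250 = 271,476.09; Unit 1B 2,399/11,449 × $767,250 = 160,767.99.
Rounded to nearest $50: Unit 1A $253,600; Unit PH2 $43,650; Unit G2 $37,800; Unit 3B $271,500; Unit 1B $160,750. Sum = $767,300.
Difference $767,250 − $767,300 = −$50 applied to largest metered usage (Unit 3B): Unit 3B becomes $271,450.

Unit 1A: $253,600 · Unit PH2: $43,650 · Unit G2: $37,800 · Unit 3B: $271,450 · Unit 1B: $160,750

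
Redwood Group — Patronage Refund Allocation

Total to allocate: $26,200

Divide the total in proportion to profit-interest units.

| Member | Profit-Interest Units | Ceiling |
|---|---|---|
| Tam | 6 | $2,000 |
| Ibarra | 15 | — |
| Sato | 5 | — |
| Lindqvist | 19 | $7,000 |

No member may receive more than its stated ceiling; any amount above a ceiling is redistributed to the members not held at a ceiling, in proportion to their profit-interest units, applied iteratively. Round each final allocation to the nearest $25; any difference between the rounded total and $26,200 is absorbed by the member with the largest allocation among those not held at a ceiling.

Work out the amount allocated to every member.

Combined profit-interest units = 45.
Unconstrained shares: Tam 3,493.33; Ibarra 8,733.33; Sato 2,911.11; Lindqvist 11,062.22.
Held at cap: Tam ($2,000), Lindqvist ($7,000); balance $17,200 reallocated over remaining profit-interest units 20.
Redistributed shares: Ibarra 12,900.00 → $12,900; Sato 4,300.00 → $4,300.

Tam: $2,000 · Ibarra: $12,900 · Sato: $4,300 · Lindqvist: $7,000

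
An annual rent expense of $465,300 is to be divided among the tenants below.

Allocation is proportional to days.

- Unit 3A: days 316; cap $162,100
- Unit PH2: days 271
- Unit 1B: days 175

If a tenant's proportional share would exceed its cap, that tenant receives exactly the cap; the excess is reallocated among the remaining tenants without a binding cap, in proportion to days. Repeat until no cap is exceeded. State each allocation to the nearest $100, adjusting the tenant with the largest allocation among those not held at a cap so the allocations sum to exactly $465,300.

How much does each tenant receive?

Unit 3A: $162,100 | Unit PH2: $184,200 | Unit 1B: $119,000

Combined days = 762.
Proportional shares (ignoring caps): Unit 3A 192,959.06; Unit PH2 165,480.71; Unit 1B 106,860.24.
Held at cap: Unit 3A ($162,100); residual $303,200 reallocated over remaining days 446.
Remaining shares: Unit PH2 184,231.39 → $184,200; Unit 1B 118,968.61 → $119,000.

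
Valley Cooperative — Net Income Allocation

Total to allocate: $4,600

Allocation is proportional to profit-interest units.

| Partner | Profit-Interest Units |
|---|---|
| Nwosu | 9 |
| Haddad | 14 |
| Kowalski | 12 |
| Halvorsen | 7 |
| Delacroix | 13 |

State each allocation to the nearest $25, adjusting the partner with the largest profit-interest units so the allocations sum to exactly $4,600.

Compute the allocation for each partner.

Combined profit-interest units = 55.
Raw shares: Nwosu 9/55 × $4,600 = 752.73; Haddad 14/55 × $4,600 = 1,170.91; Kowalski 12/55 × $4,600 = 1,003.64; Halvorsen 7/55 × $4,600 = 585.45; Delacroix 13/55 × $4,600 = 1,087.27.
After rounding ($25): Nwosu $750; Haddad $1,175; Kowalski $1,000; Halvorsen $575; Delacroix $1,075. Sum = $4,575.
Difference $4,600 − $4,575 = +$25 applied to largest profit-interest units (Haddad): Haddad becomes $1,200.

Nwosu: $750 · Haddad: $1,200 · Kowalski: $1,000 · Halvorsen: $575 · Delacroix: $1,075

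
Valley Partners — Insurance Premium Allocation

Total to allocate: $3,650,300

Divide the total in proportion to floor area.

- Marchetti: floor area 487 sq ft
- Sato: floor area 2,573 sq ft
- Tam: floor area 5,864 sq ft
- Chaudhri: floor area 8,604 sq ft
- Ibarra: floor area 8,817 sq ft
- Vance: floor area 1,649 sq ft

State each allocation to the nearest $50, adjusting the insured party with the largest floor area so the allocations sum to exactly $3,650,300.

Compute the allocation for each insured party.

Combined floor area = 487 + 2,573 + 5,864 + 8,604 + 8,817 + 1,649 = 27,994.
Raw shares: Marchetti 63,502.75; Sato 335,508.39; Tam 764,640.97; Chaudhri 1,121,925.46; Ibarra 1,149,699.76; Vance 215,022.67.
Rounded to nearest $50: Marchetti $63,500; Sato $335,500; Tam $764,650; Chaudhri $1,121,950; Ibarra $1,149,700; Vance $215,000. Sum = $3,650,300.
Sum already equals the total — no adjustment.

Marchetti: $63,500 · Sato: $335,500 · Tam: $764,650 · Chaudhri: $1,121,950 · Ibarra: $1,149,700 · Vance: $215,000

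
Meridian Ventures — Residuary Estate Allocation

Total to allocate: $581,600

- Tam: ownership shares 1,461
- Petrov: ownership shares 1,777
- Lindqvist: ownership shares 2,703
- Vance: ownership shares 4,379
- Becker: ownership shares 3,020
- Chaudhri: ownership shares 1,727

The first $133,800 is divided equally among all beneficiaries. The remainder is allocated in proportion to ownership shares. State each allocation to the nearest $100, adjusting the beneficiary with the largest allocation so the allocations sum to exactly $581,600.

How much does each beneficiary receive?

First tranche $133,800 split equally: $22,300 each.
Remainder $447,800 by ownership shares (total 15,067): Tam 43,421.77 → $43,400; Petrov 52,813.47 → $52,800; Lindqvist 80,334.73 → $80,300; Vance 130,146.43 → $130,100; Becker 89,756.16 → $89,800; Chaudhri 51,327.44 → $51,300.
Rounding difference +$100 on remainder applied to Vance.
Totals: Tam $22,300 + $43,400 = $65,700; Petrov $22,300 + $52,800 = $75,100; Lindqvist $22,300 + $80,300 = $102,600; Vance $22,300 + $130,200 = $152,500; Becker $22,300 + $89,800 = $112,100; Chaudhri $22,300 + $51,300 = $73,600.

Tam: $65,700; Petrov: $75,100; Lindqvist: $102,600; Vance: $152,500; Becker: $112,100; Chaudhri: $73,600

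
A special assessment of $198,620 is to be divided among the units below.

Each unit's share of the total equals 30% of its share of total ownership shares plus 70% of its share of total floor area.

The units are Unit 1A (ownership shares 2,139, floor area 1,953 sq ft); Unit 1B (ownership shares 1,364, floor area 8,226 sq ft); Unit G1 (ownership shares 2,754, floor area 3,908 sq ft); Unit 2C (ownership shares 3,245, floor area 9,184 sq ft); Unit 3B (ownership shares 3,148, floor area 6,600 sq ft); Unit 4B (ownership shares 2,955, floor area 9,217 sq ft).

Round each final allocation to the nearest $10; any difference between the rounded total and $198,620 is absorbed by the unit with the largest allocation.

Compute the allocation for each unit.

Ownership shares total 15,605; floor area total 39,088.
Composite weights (30% ownership shares + 70% floor area): Unit 1A 0.0761; Unit 1B 0.1735; Unit G1 0.1229; Unit 2C 0.2269; Unit 3B 0.1787; Unit 4B 0.2219.
Proportional shares: Unit 1A 15,114.26; Unit 1B 34,467.74; Unit G1 24,416.40; Unit 2C 45,057.69; Unit 3B 35,496.16; Unit 4B 44,067.74.
At nearest $10: Unit 1A $15,110; Unit 1B $34,470; Unit G1 $24,420; Unit 2C $45,060; Unit 3B $35,500; Unit 4B $44,070. Sum = $198,630.
Difference $198,620 − $198,630 = −$10 applied to largest allocation (Unit 2C): Unit 2C becomes $45,050.

Unit 1A: $15,110 | Unit 1B: $34,470 | Unit G1: $24,420 | Unit 2C: $45,050 | Unit 3B: $35,500 | Unit 4B: $44,070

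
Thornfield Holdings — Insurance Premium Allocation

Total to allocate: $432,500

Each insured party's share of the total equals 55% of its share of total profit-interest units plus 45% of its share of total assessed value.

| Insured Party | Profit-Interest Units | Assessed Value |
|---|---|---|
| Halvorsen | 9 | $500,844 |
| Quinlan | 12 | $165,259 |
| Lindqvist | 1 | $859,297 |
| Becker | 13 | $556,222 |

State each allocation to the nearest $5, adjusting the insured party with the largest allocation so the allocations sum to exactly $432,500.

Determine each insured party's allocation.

Profit-interest units total 35; assessed value total 2,081,622.
Blended shares (55% profit-interest units + 45% assessed value): Halvorsen 0.2497; Quinlan 0.2243; Lindqvist 0.2015; Becker 0.3245.
Unrounded shares: Halvorsen 107,995.17; Quinlan 97,008.33; Lindqvist 87,137.95; Becker 140,358.55.
At nearest $5: Halvorsen $107,995; Quinlan $97,010; Lindqvist $87,140; Becker $140,360. Sum = $432,505.
Difference $432,500 − $432,505 = −$5 applied to largest allocation (Becker): Becker becomes $140,355.

Halvorsen: $107,995 | Quinlan: $97,010 | Lindqvist: $87,140 | Becker: $140,355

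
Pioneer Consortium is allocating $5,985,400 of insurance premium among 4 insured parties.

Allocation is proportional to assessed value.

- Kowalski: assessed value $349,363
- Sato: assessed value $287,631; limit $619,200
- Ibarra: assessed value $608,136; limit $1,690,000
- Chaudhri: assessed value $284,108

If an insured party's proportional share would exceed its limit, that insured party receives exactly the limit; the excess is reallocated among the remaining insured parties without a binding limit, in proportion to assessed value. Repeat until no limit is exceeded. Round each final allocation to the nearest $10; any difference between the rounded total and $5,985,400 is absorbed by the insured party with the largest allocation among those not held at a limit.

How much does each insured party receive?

Sum of assessed value: 1,529,238.
Pro-rata shares before constraints: Kowalski 1,367,398.21; Sato 1,125,780.67; Ibarra 2,380,229.38; Chaudhri 1,111,991.74.
Capped: Sato ($619,200), Ibarra ($1,690,000); balance $3,676,200 reallocated over remaining assessed value 633,471.
Shares after redistribution: Kowalski 2,027,446.02 → $2,027,450; Chaudhri 1,648,753.98 → $1,648,750.

Kowalski: $2,027,450; Sato: $619,200; Ibarra: $1,690,000; Chaudhri: $1,648,750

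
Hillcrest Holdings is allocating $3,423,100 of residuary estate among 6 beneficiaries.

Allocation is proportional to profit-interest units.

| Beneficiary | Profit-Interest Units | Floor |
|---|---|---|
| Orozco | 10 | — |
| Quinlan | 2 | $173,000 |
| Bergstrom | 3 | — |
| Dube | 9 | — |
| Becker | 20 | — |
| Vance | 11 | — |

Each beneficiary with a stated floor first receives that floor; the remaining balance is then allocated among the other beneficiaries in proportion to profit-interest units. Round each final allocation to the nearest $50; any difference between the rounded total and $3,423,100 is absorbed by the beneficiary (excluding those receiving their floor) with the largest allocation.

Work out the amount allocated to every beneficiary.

Orozco: $613,250; Quinlan: $173,000; Bergstrom: $183,950; Dube: $551,900; Becker: $1,226,450; Vance: $674,550

Fund the minimums — Quinlan $173,000. Remaining pool $3,250,100.
Remaining pool split over remaining profit-interest units 53: Orozco 613,226.42 → $613,250; Bergstrom 183,967.92 → $183,950; Dube 551,903.77 → $551,900; Becker 1,226,452.83 → $1,226,450; Vance 674,549.06 → $674,550.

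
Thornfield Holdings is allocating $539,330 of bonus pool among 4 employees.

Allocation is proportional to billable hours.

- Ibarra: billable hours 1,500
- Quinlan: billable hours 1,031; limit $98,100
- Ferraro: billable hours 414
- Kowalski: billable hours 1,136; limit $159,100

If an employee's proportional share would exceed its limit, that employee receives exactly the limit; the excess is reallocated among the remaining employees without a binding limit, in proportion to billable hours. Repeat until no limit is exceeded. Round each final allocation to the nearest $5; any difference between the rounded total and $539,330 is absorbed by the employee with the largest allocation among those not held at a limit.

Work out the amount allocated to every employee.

Combined billable hours = 4,081.
Pro-rata shares before constraints: Ibarra 198,234.50; Quinlan 136,253.18; Ferraro 54,712.72; Kowalski 150,129.60.
Cap binds for Quinlan ($98,100); residual $441,230 reallocated over remaining billable hours 3,050.
Cap binds for Kowalski ($159,100); residual $282,130 reallocated over remaining billable hours 1,914.
Shares after redistribution: Ibarra 221,105.02 → $221,105; Ferraro 61,024.98 → $61,025.

Ibarra: $221,105; Quinlan: $98,100; Ferraro: $61,025; Kowalski: $159,100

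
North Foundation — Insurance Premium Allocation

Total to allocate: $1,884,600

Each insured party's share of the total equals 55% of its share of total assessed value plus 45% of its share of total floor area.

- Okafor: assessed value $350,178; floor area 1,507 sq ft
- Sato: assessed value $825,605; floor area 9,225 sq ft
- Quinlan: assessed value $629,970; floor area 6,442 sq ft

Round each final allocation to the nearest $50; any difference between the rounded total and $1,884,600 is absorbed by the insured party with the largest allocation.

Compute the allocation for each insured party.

Totals — assessed value 1,805,753, floor area 17,174.
Combined weights (55% assessed value + 45% floor area): Okafor 0.1461; Sato 0.4932; Quinlan 0.3607.
Raw shares: Okafor 275,424.79; Sato 929,450.07; Quinlan 679,725.14.
Rounded to nearest $50: Okafor $275,400; Sato $929,450; Quinlan $679,750. Sum = $1,884,600.
Rounded total matches; no reconciliation needed.

Okafor: $275,400; Sato: $929,450; Quinlan: $679,750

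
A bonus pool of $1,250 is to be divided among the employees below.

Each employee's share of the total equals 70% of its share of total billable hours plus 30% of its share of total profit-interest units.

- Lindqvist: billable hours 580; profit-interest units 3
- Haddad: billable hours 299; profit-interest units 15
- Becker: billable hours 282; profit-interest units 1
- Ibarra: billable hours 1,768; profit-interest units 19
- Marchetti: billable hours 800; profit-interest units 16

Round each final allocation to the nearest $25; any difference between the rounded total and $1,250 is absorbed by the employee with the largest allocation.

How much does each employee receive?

Lindqvist: $150 · Haddad: $175 · Becker: $75 · Ibarra: $550 · Marchetti: $300

Billable hours total 3,729; profit-interest units total 54.
Blended shares (70% billable hours + 30% profit-interest units): Lindqvist 0.1255; Haddad 0.1395; Becker 0.0585; Ibarra 0.4374; Marchetti 0.2391.
Proportional shares: Lindqvist 156.93; Haddad 174.33; Becker 73.11; Ibarra 546.80; Marchetti 298.83.
Rounded to nearest $25: Lindqvist $150; Haddad $175; Becker $75; Ibarra $550; Marchetti $300. Sum = $1,250.
No rounding difference to absorb.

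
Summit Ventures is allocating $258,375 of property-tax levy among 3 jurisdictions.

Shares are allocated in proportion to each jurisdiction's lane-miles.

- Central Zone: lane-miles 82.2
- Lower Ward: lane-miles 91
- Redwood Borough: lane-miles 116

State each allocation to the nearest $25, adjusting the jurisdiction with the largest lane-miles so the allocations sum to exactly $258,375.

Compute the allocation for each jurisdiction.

Total lane-miles = 82.2 + 91 + 116 = 289.2.
Pro-rata amounts: Central Zone 73,438.54; Lower Ward 81,300.57; Redwood Borough 103,635.89.
At nearest $25: Central Zone $73,450; Lower Ward $81,300; Redwood Borough $103,625. Sum = $258,375.
No rounding difference to absorb.

Central Zone: $73,450 · Lower Ward: $81,300 · Redwood Borough: $103,625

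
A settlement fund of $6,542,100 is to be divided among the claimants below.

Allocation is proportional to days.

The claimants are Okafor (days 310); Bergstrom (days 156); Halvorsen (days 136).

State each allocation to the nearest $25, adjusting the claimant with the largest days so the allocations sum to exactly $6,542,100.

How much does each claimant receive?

Combined days = 310 + 156 + 136 = 602.
Raw shares: Okafor 3,368,855.48; Bergstrom 1,695,295.02; Halvorsen 1,477,949.50.
After rounding ($25): Okafor $3,368,850; Bergstrom $1,695,300; Halvorsen $1,477,950. Sum = $6,542,100.
No rounding difference to absorb.

Okafor: $3,368,850 | Bergstrom: $1,695,300 | Halvorsen: $1,477,950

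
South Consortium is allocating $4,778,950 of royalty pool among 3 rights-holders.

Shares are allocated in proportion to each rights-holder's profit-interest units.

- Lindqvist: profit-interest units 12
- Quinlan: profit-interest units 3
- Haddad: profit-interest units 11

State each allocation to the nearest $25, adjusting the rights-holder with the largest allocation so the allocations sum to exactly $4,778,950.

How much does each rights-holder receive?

Total profit-interest units = 26.
Raw shares: Lindqvist 12/26 × $4,778,950 = 2,205,669.23; Quinlan 3/26 × $4,778,950 = 551,417.31; Haddad 11/26 × $4,778,950 = 2,021,863.46.
After rounding ($25): Lindqvist $2,205,675; Quinlan $551,425; Haddad $2,021,875. Sum = $4,778,975.
Difference $4,778,950 − $4,778,975 = −$25 applied to largest allocation (Lindqvist): Lindqvist becomes $2,205,650.

Lindqvist: $2,205,650; Quinlan: $551,425; Haddad: $2,021,875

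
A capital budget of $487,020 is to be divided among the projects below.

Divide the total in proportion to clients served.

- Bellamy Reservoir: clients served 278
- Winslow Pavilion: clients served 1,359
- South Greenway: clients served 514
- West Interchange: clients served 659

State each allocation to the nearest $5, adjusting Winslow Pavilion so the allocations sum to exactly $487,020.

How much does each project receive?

Sum of clients served: 2,810.
Unrounded shares: Bellamy Reservoir 278/2,810 × $487,020 = 48,182.05; Winslow Pavilion 1,359/2,810 × $487,020 = 235,537.43; South Greenway 514/2,810 × $487,020 = 89,084.80; West Interchange 659/2,810 × $487,020 = 114,215.72.
After rounding ($5): Bellamy Reservoir $48,180; Winslow Pavilion $235,535; South Greenway $89,085; West Interchange $114,215. Sum = $487,015.
Difference $487,020 − $487,015 = +$5 applied to Winslow Pavilion: Winslow Pavilion becomes $235,540.

Bellamy Reservoir: $48,180 · Winslow Pavilion: $235,540 · South Greenway: $89,085 · West Interchange: $114,215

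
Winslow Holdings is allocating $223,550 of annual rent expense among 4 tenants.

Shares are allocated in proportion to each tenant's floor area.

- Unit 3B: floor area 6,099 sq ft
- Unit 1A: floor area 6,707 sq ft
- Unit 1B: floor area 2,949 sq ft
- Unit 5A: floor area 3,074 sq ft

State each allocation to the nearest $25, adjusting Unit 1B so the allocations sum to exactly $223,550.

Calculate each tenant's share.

Floor area total: 18,829.
Unrounded shares: Unit 3B 6,099/18,829 × $223,550 = 72,411.25; Unit 1A 6,707/18,829 × $223,550 = 79,629.82; Unit 1B 2,949/18,829 × $223,550 = 35,012.42; Unit 5A 3,074/18,829 × $223,550 = 36,496.51.
Rounded to nearest $25: Unit 3B $72,400; Unit 1A $79,625; Unit 1B $35,000; Unit 5A $36,500. Sum = $223,525.
Difference $223,550 − $223,525 = +$25 applied to Unit 1B: Unit 1B becomes $35,025.

Unit 3B: $72,400; Unit 1A: $79,625; Unit 1B: $35,025; Unit 5A: $36,500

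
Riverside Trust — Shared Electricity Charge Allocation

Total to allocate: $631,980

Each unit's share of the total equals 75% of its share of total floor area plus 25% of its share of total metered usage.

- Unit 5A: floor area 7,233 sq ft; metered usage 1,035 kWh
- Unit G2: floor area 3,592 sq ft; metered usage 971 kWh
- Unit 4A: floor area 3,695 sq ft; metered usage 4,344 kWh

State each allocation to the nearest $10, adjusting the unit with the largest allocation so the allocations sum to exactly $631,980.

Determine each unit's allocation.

Unit 5A: $261,860 | Unit G2: $141,420 | Unit 4A: $228,700

Totals — floor area 14,520, metered usage 6,350.
Composite weights (75% floor area + 25% metered usage): Unit 5A 0.4144; Unit G2 0.2238; Unit 4A 0.3619.
Proportional shares: Unit 5A 261,863.06; Unit G2 141,415.34; Unit 4A 228,701.59.
At nearest $10: Unit 5A $261,860; Unit G2 $141,420; Unit 4A $228,700. Sum = $631,980.
Sum already equals the total — no adjustment.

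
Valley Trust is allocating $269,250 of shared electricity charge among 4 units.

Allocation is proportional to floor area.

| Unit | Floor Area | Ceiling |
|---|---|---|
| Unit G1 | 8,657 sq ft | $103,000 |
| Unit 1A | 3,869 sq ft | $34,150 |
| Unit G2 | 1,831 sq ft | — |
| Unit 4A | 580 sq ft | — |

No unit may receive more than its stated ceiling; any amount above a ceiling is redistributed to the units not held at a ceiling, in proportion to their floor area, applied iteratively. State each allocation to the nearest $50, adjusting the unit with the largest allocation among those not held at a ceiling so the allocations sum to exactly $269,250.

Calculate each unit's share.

Sum of floor area: 14,937.
Pro-rata shares before constraints: Unit G1 156,048.55; Unit 1A 69,741.46; Unit G2 33,005.07; Unit 4A 10,454.91.
Capped: Unit G1 ($103,000), Unit 1A ($34,150); balance $132,100 reallocated over remaining floor area 2,411.
Remaining shares: Unit G2 100,321.48 → $100,300; Unit 4A 31,778.52 → $31,800.

Unit G1: $103,000 · Unit 1A: $34,150 · Unit G2: $100,300 · Unit 4A: $31,800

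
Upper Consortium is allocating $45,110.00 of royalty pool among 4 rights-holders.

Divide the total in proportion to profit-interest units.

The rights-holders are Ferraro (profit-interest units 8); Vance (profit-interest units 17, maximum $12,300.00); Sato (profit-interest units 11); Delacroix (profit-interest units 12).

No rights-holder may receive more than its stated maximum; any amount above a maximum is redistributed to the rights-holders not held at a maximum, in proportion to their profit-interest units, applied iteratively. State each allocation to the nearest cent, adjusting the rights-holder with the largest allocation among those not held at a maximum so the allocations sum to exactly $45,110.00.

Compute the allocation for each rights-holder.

Ferraro: $8,467.10; Vance: $12,300.00; Sato: $11,642.26; Delacroix: $12,700.64

Profit-interest units total: 48.
Pro-rata shares before constraints: Ferraro 7,518.3333; Vance 15,976.4583; Sato 10,337.7083; Delacroix 11,277.5000.
Cap binds for Vance ($12,300.00); remaining pool $32,810.00 reallocated over remaining profit-interest units 31.
Shares after redistribution: Ferraro 8,467.0968 → $8,467.10; Sato 11,642.2581 → $11,642.26; Delacroix 12,700.6452 → $12,700.65.
Rounding difference −$0.01 applied to Delacroix → $12,700.64.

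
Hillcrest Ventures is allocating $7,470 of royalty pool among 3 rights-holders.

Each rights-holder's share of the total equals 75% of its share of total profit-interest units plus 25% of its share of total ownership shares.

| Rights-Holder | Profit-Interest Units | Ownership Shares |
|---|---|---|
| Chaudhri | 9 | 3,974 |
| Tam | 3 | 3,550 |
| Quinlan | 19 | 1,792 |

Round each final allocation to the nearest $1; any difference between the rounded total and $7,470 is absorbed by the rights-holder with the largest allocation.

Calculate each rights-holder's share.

Totals — profit-interest units 31, ownership shares 9,316.
Combined weights (75% profit-interest units + 25% ownership shares): Chaudhri 0.3244; Tam 0.1678; Quinlan 0.5078.
Raw shares: Chaudhri 2,423.17; Tam 1,253.82; Quinlan 3,793.02.
After rounding ($1): Chaudhri $2,423; Tam $1,254; Quinlan $3,793. Sum = $7,470.
Sum already equals the total — no adjustment.

Chaudhri: $2,423 | Tam: $1,254 | Quinlan: $3,793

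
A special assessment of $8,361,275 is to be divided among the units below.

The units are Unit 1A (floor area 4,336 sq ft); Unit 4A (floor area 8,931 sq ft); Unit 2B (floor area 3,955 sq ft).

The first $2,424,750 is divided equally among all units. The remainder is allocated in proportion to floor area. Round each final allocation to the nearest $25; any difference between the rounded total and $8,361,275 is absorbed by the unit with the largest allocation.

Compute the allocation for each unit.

Unit 1A: $2,302,900 | Unit 4A: $3,886,825 | Unit 2B: $2,171,550

First tranche $2,424,750 split equally: $808,250 each.
Remainder $5,936,525 by floor area (total 17,222): Unit 1A 1,494,644.78 → $1,494,650; Unit 4A 3,078,568.39 → $3,078,575; Unit 2B 1,363,311.83 → $1,363,300.
Totals: Unit 1A $808,250 + $1,494,650 = $2,302,900; Unit 4A $808,250 + $3,078,575 = $3,886,825; Unit 2B $808,250 + $1,363,300 = $2,171,550.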